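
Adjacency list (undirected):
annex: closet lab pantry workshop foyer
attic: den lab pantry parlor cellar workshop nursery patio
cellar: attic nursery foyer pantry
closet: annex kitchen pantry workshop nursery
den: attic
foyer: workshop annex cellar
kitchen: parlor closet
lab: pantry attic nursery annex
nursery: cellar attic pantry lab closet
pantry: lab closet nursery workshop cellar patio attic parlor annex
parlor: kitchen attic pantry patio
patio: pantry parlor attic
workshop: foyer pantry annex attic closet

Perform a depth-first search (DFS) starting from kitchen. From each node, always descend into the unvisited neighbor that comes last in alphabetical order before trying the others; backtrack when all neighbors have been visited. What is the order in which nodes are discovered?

kitchen → parlor → patio → pantry → workshop → foyer → cellar → nursery → lab → attic → den → annex → closet

Visit kitchen
kitchen → parlor
parlor → patio
patio → pantry
pantry → workshop
workshop → foyer
foyer → cellar
cellar → nursery
nursery → lab
lab → attic
attic → den
lab → annex
annex → closet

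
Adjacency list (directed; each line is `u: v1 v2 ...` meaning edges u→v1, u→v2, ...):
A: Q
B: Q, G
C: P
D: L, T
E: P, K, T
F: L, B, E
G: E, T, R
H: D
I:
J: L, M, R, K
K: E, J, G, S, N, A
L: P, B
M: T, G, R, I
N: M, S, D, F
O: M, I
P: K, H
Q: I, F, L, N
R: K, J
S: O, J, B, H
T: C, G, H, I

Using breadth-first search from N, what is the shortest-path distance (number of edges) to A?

4

Level 0: N
Level 1: D, F, M, S
Level 2: B, E, G, H, I, J, L, O, R, T
Level 3: C, K, P, Q
Level 4: A
A first appears at level 4.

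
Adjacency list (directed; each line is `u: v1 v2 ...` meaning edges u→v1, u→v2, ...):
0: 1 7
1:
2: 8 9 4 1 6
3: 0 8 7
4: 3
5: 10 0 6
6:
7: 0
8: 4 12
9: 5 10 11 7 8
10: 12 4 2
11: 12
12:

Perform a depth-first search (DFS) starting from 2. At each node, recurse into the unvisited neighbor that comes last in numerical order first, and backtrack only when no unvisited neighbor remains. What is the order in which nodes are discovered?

Visit 2
2 → 9
9 → 11
11 → 12
9 → 10
10 → 4
4 → 3
3 → 8
3 → 7
7 → 0
0 → 1
9 → 5
5 → 6

2 -> 9 -> 11 -> 12 -> 10 -> 4 -> 3 -> 8 -> 7 -> 0 -> 1 -> 5 -> 6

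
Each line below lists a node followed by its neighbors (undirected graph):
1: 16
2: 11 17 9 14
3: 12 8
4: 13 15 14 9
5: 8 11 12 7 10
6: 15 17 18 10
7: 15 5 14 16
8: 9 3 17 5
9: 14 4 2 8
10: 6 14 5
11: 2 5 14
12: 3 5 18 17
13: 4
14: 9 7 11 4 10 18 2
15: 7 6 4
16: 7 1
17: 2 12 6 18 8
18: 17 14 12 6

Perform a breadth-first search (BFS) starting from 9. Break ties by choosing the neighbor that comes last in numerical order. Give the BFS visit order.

Visit 9; enqueue 14, 8, 4, 2 → queue [14, 8, 4, 2]
Visit 14; enqueue 18, 11, 10, 7 → queue [8, 4, 2, 18, 11, 10, 7]
Visit 8; enqueue 17, 5, 3 → queue [4, 2, 18, 11, 10, 7, 17, 5, 3]
Visit 4; enqueue 15, 13 → queue [2, 18, 11, 10, 7, 17, 5, 3, 15, 13]
Visit 2 → queue [18, 11, 10, 7, 17, 5, 3, 15, 13]
Visit 18; enqueue 12, 6 → queue [11, 10, 7, 17, 5, 3, 15, 13, 12, 6]
Visit 11 → queue [10, 7, 17, 5, 3, 15, 13, 12, 6]
Visit 10 → queue [7, 17, 5, 3, 15, 13, 12, 6]
Visit 7; enqueue 16 → queue [17, 5, 3, 15, 13, 12, 6, 16]
Visit 17 → queue [5, 3, 15, 13, 12, 6, 16]
Visit 5 → queue [3, 15, 13, 12, 6, 16]
Visit 3 → queue [15, 13, 12, 6, 16]
Visit 15 → queue [13, 12, 6, 16]
Visit 13 → queue [12, 6, 16]
Visit 12 → queue [6, 16]
Visit 6 → queue [16]
Visit 16; enqueue 1 → queue [1]
Visit 1 → queue []

9 14 8 4 2 18 11 10 7 17 5 3 15 13 12 6 16 1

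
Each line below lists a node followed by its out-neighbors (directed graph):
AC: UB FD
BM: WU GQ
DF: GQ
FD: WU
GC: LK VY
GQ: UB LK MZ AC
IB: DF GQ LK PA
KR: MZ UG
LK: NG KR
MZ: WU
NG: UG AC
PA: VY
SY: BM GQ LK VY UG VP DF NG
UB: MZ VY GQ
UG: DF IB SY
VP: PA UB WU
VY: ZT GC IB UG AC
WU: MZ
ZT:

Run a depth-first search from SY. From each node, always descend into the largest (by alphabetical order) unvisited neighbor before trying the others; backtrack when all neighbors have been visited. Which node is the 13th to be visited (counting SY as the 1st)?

Visit SY
SY → VY
VY → ZT
VY → UG
UG → IB
IB → PA
IB → LK
LK → NG
NG → AC
AC → UB
UB → MZ
MZ → WU
UB → GQ
AC → FD
LK → KR
IB → DF
VY → GC
SY → VP
SY → BM

Visit order: SY, VY, ZT, UG, IB, PA, LK, NG, AC, UB, MZ, WU, GQ, FD, KR, DF, GC, VP, BM

GQ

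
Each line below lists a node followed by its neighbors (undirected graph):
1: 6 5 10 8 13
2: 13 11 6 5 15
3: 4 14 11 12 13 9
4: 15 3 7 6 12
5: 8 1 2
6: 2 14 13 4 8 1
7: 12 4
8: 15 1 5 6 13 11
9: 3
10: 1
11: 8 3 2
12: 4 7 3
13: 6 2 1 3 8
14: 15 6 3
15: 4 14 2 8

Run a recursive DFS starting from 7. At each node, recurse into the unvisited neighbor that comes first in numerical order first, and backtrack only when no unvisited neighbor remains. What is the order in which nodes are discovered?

7, 4, 3, 9, 11, 2, 5, 1, 6, 8, 13, 15, 14, 10, 12

Visit 7
7 → 4
4 → 3
3 → 9
3 → 11
11 → 2
2 → 5
5 → 1
1 → 6
6 → 8
8 → 13
8 → 15
15 → 14
1 → 10
3 → 12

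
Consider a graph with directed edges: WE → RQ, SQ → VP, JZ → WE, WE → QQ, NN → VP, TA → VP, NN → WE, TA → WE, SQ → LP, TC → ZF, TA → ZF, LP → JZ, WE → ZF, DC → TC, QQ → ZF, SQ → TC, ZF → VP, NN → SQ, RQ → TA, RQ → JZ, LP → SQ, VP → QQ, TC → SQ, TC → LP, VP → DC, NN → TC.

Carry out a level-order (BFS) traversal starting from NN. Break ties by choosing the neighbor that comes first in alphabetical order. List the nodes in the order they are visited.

NN SQ TC VP WE LP ZF DC QQ RQ JZ TA

Visit NN; enqueue SQ, TC, VP, WE → queue [SQ, TC, VP, WE]
Visit SQ; enqueue LP → queue [TC, VP, WE, LP]
Visit TC; enqueue ZF → queue [VP, WE, LP, ZF]
Visit VP; enqueue DC, QQ → queue [WE, LP, ZF, DC, QQ]
Visit WE; enqueue RQ → queue [LP, ZF, DC, QQ, RQ]
Visit LP; enqueue JZ → queue [ZF, DC, QQ, RQ, JZ]
Visit ZF → queue [DC, QQ, RQ, JZ]
Visit DC → queue [QQ, RQ, JZ]
Visit QQ → queue [RQ, JZ]
Visit RQ; enqueue TA → queue [JZ, TA]
Visit JZ → queue [TA]
Visit TA → queue []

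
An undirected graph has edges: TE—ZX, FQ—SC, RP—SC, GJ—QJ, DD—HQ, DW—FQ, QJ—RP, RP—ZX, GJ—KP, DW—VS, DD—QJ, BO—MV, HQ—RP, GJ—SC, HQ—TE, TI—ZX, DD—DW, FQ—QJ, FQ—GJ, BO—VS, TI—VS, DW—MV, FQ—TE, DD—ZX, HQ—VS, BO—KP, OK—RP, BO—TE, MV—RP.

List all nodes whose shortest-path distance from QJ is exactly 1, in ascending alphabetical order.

DD, FQ, GJ, RP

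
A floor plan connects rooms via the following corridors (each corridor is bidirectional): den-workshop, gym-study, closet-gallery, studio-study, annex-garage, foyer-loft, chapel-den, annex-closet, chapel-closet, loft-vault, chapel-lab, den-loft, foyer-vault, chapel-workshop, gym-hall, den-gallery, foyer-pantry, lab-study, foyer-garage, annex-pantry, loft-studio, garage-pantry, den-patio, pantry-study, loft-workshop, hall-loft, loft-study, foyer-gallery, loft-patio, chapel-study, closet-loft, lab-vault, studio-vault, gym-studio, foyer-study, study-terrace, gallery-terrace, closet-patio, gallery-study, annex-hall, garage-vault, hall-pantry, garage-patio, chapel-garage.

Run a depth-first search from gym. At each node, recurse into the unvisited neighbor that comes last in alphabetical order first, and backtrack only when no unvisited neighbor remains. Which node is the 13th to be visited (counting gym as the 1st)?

Visit gym
gym → study
study → terrace
terrace → gallery
gallery → foyer
foyer → vault
vault → studio
studio → loft
loft → workshop
workshop → den
den → patio
patio → garage
garage → pantry
pantry → hall
hall → annex
annex → closet
closet → chapel
chapel → lab

Visit order: gym, study, terrace, gallery, foyer, vault, studio, loft, workshop, den, patio, garage, pantry, hall, annex, closet, chapel, lab

pantry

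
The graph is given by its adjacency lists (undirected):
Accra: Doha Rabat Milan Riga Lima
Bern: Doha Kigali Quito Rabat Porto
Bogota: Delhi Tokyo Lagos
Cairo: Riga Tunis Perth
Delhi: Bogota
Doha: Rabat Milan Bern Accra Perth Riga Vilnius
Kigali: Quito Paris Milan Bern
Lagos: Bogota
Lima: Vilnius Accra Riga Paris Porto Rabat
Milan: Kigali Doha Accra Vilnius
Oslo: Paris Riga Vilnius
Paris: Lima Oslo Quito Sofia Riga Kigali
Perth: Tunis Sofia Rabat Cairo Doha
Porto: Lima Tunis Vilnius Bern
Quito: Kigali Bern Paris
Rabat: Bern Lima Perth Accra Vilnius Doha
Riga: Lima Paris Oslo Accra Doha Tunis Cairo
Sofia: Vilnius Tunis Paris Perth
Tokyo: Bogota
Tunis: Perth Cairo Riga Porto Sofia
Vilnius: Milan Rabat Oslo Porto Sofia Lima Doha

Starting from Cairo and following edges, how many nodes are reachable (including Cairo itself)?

BFS from Cairo visits: Cairo, Riga, Tunis, Perth, Lima, Paris, Oslo, Accra, Doha, Porto, Sofia, Rabat, Vilnius, Quito, Kigali, Milan, Bern
Reachable nodes: 17 of 21 total.

17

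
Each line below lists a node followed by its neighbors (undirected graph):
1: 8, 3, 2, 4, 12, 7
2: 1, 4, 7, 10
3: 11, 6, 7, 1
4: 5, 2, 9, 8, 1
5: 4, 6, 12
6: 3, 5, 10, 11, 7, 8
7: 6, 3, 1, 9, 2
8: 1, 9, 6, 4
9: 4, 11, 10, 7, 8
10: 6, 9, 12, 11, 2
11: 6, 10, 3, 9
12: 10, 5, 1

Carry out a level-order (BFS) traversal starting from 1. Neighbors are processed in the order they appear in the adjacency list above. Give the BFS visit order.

Visit 1; enqueue 8, 3, 2, 4, 12, 7 → queue [8, 3, 2, 4, 12, 7]
Visit 8; enqueue 9, 6 → queue [3, 2, 4, 12, 7, 9, 6]
Visit 3; enqueue 11 → queue [2, 4, 12, 7, 9, 6, 11]
Visit 2; enqueue 10 → queue [4, 12, 7, 9, 6, 11, 10]
Visit 4; enqueue 5 → queue [12, 7, 9, 6, 11, 10, 5]
Visit 12 → queue [7, 9, 6, 11, 10, 5]
Visit 7 → queue [9, 6, 11, 10, 5]
Visit 9 → queue [6, 11, 10, 5]
Visit 6 → queue [11, 10, 5]
Visit 11 → queue [10, 5]
Visit 10 → queue [5]
Visit 5 → queue []

1, 8, 3, 2, 4, 12, 7, 9, 6, 11, 10, 5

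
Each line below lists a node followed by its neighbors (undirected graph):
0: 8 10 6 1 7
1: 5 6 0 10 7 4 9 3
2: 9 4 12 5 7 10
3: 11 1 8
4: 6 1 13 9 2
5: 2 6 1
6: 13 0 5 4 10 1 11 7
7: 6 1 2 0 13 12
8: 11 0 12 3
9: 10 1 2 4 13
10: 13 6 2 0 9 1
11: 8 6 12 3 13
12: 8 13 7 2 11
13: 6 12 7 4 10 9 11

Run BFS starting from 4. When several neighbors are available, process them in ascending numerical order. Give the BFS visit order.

4 → 1 → 2 → 6 → 9 → 13 → 0 → 3 → 5 → 7 → 10 → 12 → 11 → 8

Visit 4; enqueue 1, 2, 6, 9, 13 → queue [1, 2, 6, 9, 13]
Visit 1; enqueue 0, 3, 5, 7, 10 → queue [2, 6, 9, 13, 0, 3, 5, 7, 10]
Visit 2; enqueue 12 → queue [6, 9, 13, 0, 3, 5, 7, 10, 12]
Visit 6; enqueue 11 → queue [9, 13, 0, 3, 5, 7, 10, 12, 11]
Visit 9 → queue [13, 0, 3, 5, 7, 10, 12, 11]
Visit 13 → queue [0, 3, 5, 7, 10, 12, 11]
Visit 0; enqueue 8 → queue [3, 5, 7, 10, 12, 11, 8]
Visit 3 → queue [5, 7, 10, 12, 11, 8]
Visit 5 → queue [7, 10, 12, 11, 8]
Visit 7 → queue [10, 12, 11, 8]
Visit 10 → queue [12, 11, 8]
Visit 12 → queue [11, 8]
Visit 11 → queue [8]
Visit 8 → queue []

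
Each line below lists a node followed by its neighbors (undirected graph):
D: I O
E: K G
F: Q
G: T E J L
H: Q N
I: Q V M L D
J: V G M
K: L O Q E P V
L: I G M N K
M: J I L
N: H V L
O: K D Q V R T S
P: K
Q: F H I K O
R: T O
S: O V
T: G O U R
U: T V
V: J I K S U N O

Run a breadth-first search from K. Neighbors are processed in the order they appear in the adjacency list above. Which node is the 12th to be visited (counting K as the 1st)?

D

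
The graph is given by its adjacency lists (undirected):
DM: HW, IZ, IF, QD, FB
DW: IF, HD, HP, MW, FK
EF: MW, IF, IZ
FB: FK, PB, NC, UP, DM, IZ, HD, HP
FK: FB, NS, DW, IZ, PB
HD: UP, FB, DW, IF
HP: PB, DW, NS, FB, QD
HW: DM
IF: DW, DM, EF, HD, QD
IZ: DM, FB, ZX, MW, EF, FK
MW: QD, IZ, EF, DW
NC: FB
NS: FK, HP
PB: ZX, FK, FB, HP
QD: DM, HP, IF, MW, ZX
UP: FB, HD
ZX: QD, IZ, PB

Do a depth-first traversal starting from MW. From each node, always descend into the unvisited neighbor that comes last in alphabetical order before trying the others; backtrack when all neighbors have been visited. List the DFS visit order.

Visit MW
MW → QD
QD → ZX
ZX → PB
PB → HP
HP → NS
NS → FK
FK → IZ
IZ → FB
FB → UP
UP → HD
HD → IF
IF → EF
IF → DW
IF → DM
DM → HW
FB → NC

MW, QD, ZX, PB, HP, NS, FK, IZ, FB, UP, HD, IF, EF, DW, DM, HW, NC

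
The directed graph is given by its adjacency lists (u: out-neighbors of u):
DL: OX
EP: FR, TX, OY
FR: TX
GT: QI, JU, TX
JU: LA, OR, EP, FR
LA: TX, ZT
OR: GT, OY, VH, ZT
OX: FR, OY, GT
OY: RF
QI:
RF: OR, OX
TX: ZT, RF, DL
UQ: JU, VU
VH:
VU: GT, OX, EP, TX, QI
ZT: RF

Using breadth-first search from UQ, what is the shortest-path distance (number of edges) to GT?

Level 0: UQ
Level 1: JU, VU
Level 2: EP, FR, GT, LA, OR, OX, QI, TX
Level 3: DL, OY, RF, VH, ZT
GT first appears at level 2.

2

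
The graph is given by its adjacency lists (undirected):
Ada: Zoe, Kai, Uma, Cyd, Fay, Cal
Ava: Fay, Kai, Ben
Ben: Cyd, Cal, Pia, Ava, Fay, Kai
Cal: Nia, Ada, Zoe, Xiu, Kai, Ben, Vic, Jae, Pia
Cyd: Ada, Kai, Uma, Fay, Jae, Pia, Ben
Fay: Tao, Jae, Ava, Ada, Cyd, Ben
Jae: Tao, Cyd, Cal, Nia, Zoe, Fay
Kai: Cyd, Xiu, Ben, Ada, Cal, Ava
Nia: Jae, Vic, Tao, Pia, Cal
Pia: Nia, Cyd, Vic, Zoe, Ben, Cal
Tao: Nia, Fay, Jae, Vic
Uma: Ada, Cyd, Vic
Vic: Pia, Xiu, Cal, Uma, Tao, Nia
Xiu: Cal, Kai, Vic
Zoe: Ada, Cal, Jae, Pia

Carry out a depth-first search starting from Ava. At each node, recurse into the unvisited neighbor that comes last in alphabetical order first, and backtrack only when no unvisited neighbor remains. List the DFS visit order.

Visit Ava
Ava → Kai
Kai → Xiu
Xiu → Vic
Vic → Uma
Uma → Cyd
Cyd → Pia
Pia → Zoe
Zoe → Jae
Jae → Tao
Tao → Nia
Nia → Cal
Cal → Ben
Ben → Fay
Fay → Ada

Ava -> Kai -> Xiu -> Vic -> Uma -> Cyd -> Pia -> Zoe -> Jae -> Tao -> Nia -> Cal -> Ben -> Fay -> Ada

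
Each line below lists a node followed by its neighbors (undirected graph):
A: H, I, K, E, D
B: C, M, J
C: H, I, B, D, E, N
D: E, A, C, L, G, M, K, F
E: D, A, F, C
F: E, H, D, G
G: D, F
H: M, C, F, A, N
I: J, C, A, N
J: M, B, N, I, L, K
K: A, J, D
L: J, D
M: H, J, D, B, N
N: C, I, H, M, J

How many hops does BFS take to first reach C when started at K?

Level 0: K
Level 1: A, D, J
Level 2: B, C, E, F, G, H, I, L, M, N
C first appears at level 2.

2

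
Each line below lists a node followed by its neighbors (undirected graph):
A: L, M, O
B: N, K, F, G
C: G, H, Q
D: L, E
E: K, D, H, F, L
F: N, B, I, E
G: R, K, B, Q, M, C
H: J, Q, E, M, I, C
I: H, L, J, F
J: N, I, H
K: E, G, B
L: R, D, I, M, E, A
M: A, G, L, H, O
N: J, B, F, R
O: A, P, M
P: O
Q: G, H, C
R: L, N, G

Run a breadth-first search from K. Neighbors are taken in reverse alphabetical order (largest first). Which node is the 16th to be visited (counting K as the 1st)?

Visit K; enqueue G, E, B → queue [G, E, B]
Visit G; enqueue R, Q, M, C → queue [E, B, R, Q, M, C]
Visit E; enqueue L, H, F, D → queue [B, R, Q, M, C, L, H, F, D]
Visit B; enqueue N → queue [R, Q, M, C, L, H, F, D, N]
Visit R → queue [Q, M, C, L, H, F, D, N]
Visit Q → queue [M, C, L, H, F, D, N]
Visit M; enqueue O, A → queue [C, L, H, F, D, N, O, A]
Visit C → queue [L, H, F, D, N, O, A]
Visit L; enqueue I → queue [H, F, D, N, O, A, I]
Visit H; enqueue J → queue [F, D, N, O, A, I, J]
Visit F → queue [D, N, O, A, I, J]
Visit D → queue [N, O, A, I, J]
Visit N → queue [O, A, I, J]
Visit O; enqueue P → queue [A, I, J, P]
Visit A → queue [I, J, P]
Visit I → queue [J, P]
Visit J → queue [P]
Visit P → queue []

Visit order: K, G, E, B, R, Q, M, C, L, H, F, D, N, O, A, I, J, P

I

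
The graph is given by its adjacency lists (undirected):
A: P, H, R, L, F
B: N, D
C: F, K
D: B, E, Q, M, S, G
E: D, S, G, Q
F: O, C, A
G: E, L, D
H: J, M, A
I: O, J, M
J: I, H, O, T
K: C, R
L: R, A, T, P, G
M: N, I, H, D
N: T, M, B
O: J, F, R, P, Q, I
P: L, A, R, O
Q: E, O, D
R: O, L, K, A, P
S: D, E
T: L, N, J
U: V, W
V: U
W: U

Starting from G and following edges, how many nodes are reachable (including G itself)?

20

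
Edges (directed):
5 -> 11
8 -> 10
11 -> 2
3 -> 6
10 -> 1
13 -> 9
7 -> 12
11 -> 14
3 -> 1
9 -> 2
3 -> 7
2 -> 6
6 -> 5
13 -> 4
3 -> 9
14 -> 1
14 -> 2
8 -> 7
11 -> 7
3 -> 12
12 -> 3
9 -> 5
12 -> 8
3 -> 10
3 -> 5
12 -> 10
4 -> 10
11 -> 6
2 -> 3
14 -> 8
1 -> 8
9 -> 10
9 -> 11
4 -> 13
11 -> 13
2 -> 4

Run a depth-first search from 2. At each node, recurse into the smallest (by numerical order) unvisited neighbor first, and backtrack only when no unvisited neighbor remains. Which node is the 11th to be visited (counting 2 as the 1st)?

Visit 2
2 → 3
3 → 1
1 → 8
8 → 7
7 → 12
12 → 10
3 → 5
5 → 11
11 → 6
11 → 13
13 → 4
13 → 9
11 → 14

Visit order: 2, 3, 1, 8, 7, 12, 10, 5, 11, 6, 13, 4, 9, 14

13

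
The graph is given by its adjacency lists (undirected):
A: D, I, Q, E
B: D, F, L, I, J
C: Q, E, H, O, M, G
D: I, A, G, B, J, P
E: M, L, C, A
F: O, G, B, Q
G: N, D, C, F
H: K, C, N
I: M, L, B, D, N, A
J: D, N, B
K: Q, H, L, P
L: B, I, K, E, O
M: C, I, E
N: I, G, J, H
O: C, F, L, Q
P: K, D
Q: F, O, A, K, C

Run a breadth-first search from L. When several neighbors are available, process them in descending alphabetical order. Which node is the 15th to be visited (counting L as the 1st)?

A

Visit L; enqueue O, K, I, E, B → queue [O, K, I, E, B]
Visit O; enqueue Q, F, C → queue [K, I, E, B, Q, F, C]
Visit K; enqueue P, H → queue [I, E, B, Q, F, C, P, H]
Visit I; enqueue N, M, D, A → queue [E, B, Q, F, C, P, H, N, M, D, A]
Visit E → queue [B, Q, F, C, P, H, N, M, D, A]
Visit B; enqueue J → queue [Q, F, C, P, H, N, M, D, A, J]
Visit Q → queue [F, C, P, H, N, M, D, A, J]
Visit F; enqueue G → queue [C, P, H, N, M, D, A, J, G]
Visit C → queue [P, H, N, M, D, A, J, G]
Visit P → queue [H, N, M, D, A, J, G]
Visit H → queue [N, M, D, A, J, G]
Visit N → queue [M, D, A, J, G]
Visit M → queue [D, A, J, G]
Visit D → queue [A, J, G]
Visit A → queue [J, G]
Visit J → queue [G]
Visit G → queue []

Visit order: L, O, K, I, E, B, Q, F, C, P, H, N, M, D, A, J, G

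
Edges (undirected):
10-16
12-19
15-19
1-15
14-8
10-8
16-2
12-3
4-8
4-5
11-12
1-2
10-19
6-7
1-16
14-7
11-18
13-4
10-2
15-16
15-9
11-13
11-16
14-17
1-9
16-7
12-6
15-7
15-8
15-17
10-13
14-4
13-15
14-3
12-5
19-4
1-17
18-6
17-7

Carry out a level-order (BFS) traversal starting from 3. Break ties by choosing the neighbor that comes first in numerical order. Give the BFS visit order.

3, 12, 14, 5, 6, 11, 19, 4, 7, 8, 17, 18, 13, 16, 10, 15, 1, 2, 9

Visit 3; enqueue 12, 14 → queue [12, 14]
Visit 12; enqueue 5, 6, 11, 19 → queue [14, 5, 6, 11, 19]
Visit 14; enqueue 4, 7, 8, 17 → queue [5, 6, 11, 19, 4, 7, 8, 17]
Visit 5 → queue [6, 11, 19, 4, 7, 8, 17]
Visit 6; enqueue 18 → queue [11, 19, 4, 7, 8, 17, 18]
Visit 11; enqueue 13, 16 → queue [19, 4, 7, 8, 17, 18, 13, 16]
Visit 19; enqueue 10, 15 → queue [4, 7, 8, 17, 18, 13, 16, 10, 15]
Visit 4 → queue [7, 8, 17, 18, 13, 16, 10, 15]
Visit 7 → queue [8, 17, 18, 13, 16, 10, 15]
Visit 8 → queue [17, 18, 13, 16, 10, 15]
Visit 17; enqueue 1 → queue [18, 13, 16, 10, 15, 1]
Visit 18 → queue [13, 16, 10, 15, 1]
Visit 13 → queue [16, 10, 15, 1]
Visit 16; enqueue 2 → queue [10, 15, 1, 2]
Visit 10 → queue [15, 1, 2]
Visit 15; enqueue 9 → queue [1, 2, 9]
Visit 1 → queue [2, 9]
Visit 2 → queue [9]
Visit 9 → queue []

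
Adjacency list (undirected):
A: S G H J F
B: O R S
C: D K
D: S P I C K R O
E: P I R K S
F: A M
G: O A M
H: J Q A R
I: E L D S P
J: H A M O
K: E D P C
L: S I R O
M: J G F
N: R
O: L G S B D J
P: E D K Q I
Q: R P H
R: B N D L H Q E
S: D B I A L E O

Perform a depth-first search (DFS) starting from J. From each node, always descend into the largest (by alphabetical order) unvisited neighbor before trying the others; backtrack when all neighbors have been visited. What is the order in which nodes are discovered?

J O S L R Q P K E I D C H A G M F N B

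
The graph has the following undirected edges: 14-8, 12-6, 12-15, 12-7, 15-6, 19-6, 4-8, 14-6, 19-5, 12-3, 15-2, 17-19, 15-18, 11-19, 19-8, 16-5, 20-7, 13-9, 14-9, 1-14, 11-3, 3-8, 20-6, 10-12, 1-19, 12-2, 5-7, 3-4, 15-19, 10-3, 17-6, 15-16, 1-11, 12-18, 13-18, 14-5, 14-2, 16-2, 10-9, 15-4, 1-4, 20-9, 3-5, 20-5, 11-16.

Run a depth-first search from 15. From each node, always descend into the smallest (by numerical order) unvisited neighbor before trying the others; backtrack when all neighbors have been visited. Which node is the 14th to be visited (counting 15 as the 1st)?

8

Visit 15
15 → 2
2 → 12
12 → 3
3 → 4
4 → 1
1 → 11
11 → 16
16 → 5
5 → 7
7 → 20
20 → 6
6 → 14
14 → 8
8 → 19
19 → 17
14 → 9
9 → 10
9 → 13
13 → 18

Visit order: 15, 2, 12, 3, 4, 1, 11, 16, 5, 7, 20, 6, 14, 8, 19, 17, 9, 10, 13, 18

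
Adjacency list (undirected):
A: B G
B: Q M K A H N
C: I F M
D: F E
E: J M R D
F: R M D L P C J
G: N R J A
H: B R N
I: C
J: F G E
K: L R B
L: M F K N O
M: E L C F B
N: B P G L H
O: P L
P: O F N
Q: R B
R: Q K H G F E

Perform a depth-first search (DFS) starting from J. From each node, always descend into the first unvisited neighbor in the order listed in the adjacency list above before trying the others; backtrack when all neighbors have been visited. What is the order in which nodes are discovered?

J, F, R, Q, B, M, E, D, L, K, N, P, O, G, A, H, C, I

Visit J
J → F
F → R
R → Q
Q → B
B → M
M → E
E → D
M → L
L → K
L → N
N → P
P → O
N → G
G → A
N → H
M → C
C → I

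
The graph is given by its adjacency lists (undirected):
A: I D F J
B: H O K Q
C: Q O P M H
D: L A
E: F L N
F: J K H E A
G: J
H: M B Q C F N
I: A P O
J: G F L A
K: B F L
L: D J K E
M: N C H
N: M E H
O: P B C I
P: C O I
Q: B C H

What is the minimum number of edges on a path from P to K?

Level 0: P
Level 1: C, I, O
Level 2: A, B, H, M, Q
Level 3: D, F, J, K, N
Level 4: E, G, L
K first appears at level 3.

3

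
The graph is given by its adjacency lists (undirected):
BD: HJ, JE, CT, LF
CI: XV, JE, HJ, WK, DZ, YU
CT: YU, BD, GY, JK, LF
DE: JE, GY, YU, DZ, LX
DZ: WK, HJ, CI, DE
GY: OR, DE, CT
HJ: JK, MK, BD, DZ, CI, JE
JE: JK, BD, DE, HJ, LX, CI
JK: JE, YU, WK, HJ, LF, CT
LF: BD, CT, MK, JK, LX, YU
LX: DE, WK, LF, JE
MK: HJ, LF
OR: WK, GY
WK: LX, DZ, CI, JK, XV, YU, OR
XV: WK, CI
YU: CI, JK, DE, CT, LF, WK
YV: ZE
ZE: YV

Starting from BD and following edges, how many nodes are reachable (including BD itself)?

BFS from BD visits: BD, CT, HJ, JE, LF, GY, JK, YU, CI, DZ, MK, DE, LX, OR, WK, XV
Reachable nodes: 16 of 18 total.

16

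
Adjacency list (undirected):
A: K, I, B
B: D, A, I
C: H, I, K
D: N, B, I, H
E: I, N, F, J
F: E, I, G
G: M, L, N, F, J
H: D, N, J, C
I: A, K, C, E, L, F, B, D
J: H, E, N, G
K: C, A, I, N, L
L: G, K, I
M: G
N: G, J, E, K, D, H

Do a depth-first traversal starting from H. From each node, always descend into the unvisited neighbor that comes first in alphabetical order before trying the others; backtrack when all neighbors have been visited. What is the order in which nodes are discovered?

Visit H
H → C
C → I
I → A
A → B
B → D
D → N
N → E
E → F
F → G
G → J
G → L
L → K
G → M

H C I A B D N E F G J L K M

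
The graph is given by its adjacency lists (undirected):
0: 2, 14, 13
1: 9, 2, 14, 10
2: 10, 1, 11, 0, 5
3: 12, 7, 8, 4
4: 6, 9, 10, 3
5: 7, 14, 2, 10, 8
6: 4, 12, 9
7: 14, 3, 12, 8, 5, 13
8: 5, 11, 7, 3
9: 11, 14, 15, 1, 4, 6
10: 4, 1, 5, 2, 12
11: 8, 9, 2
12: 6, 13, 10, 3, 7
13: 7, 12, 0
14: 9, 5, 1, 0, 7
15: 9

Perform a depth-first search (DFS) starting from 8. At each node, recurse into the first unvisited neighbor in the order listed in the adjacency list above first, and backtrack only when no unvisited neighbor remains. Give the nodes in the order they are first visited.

8, 5, 7, 14, 9, 11, 2, 10, 4, 6, 12, 13, 0, 3, 1, 15

Visit 8
8 → 5
5 → 7
7 → 14
14 → 9
9 → 11
11 → 2
2 → 10
10 → 4
4 → 6
6 → 12
12 → 13
13 → 0
12 → 3
10 → 1
9 → 15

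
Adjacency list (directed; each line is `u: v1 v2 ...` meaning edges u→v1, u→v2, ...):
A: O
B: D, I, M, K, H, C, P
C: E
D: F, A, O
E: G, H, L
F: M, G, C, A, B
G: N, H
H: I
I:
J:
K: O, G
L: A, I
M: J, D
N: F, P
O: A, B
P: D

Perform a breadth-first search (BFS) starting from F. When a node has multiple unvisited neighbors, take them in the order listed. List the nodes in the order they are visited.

Visit F; enqueue M, G, C, A, B → queue [M, G, C, A, B]
Visit M; enqueue J, D → queue [G, C, A, B, J, D]
Visit G; enqueue N, H → queue [C, A, B, J, D, N, H]
Visit C; enqueue E → queue [A, B, J, D, N, H, E]
Visit A; enqueue O → queue [B, J, D, N, H, E, O]
Visit B; enqueue I, K, P → queue [J, D, N, H, E, O, I, K, P]
Visit J → queue [D, N, H, E, O, I, K, P]
Visit D → queue [N, H, E, O, I, K, P]
Visit N → queue [H, E, O, I, K, P]
Visit H → queue [E, O, I, K, P]
Visit E; enqueue L → queue [O, I, K, P, L]
Visit O → queue [I, K, P, L]
Visit I → queue [K, P, L]
Visit K → queue [P, L]
Visit P → queue [L]
Visit L → queue []

F -> M -> G -> C -> A -> B -> J -> D -> N -> H -> E -> O -> I -> K -> P -> L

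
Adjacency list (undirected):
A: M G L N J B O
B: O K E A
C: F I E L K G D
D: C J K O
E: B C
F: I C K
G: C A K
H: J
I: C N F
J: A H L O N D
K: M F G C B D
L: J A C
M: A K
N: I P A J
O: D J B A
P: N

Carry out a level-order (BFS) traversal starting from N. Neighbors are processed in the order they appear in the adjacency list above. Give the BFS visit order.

Visit N; enqueue I, P, A, J → queue [I, P, A, J]
Visit I; enqueue C, F → queue [P, A, J, C, F]
Visit P → queue [A, J, C, F]
Visit A; enqueue M, G, L, B, O → queue [J, C, F, M, G, L, B, O]
Visit J; enqueue H, D → queue [C, F, M, G, L, B, O, H, D]
Visit C; enqueue E, K → queue [F, M, G, L, B, O, H, D, E, K]
Visit F → queue [M, G, L, B, O, H, D, E, K]
Visit M → queue [G, L, B, O, H, D, E, K]
Visit G → queue [L, B, O, H, D, E, K]
Visit L → queue [B, O, H, D, E, K]
Visit B → queue [O, H, D, E, K]
Visit O → queue [H, D, E, K]
Visit H → queue [D, E, K]
Visit D → queue [E, K]
Visit E → queue [K]
Visit K → queue []

N -> I -> P -> A -> J -> C -> F -> M -> G -> L -> B -> O -> H -> D -> E -> K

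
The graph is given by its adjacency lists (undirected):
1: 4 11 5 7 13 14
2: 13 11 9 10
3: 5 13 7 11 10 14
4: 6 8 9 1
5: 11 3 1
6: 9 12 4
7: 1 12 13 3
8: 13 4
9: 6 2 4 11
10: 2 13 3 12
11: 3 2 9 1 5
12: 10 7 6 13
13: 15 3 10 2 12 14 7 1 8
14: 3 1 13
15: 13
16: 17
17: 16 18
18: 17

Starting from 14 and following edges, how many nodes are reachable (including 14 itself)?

15

BFS from 14 visits: 14, 3, 1, 13, 5, 7, 11, 10, 4, 15, 2, 12, 8, 9, 6
Reachable nodes: 15 of 18 total.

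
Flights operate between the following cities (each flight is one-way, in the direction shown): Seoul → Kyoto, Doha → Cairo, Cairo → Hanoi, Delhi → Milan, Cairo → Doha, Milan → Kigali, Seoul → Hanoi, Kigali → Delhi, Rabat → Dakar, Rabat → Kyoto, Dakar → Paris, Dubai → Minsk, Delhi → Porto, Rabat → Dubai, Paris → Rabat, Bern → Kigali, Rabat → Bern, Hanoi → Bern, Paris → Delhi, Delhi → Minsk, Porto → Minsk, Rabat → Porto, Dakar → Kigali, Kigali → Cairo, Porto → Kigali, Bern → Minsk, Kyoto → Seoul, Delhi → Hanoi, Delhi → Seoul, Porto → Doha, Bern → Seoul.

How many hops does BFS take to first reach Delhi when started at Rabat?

Level 0: Rabat
Level 1: Bern, Dakar, Dubai, Kyoto, Porto
Level 2: Doha, Kigali, Minsk, Paris, Seoul
Level 3: Cairo, Delhi, Hanoi
Level 4: Milan
Delhi first appears at level 3.

3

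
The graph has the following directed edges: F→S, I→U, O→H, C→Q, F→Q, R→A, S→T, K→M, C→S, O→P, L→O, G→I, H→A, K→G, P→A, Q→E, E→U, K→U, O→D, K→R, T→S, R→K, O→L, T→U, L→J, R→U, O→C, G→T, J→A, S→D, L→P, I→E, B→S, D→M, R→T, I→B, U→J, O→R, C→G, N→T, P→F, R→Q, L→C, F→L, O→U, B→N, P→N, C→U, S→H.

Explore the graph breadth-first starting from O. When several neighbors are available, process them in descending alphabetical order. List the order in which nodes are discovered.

O, U, R, P, L, H, D, C, J, T, Q, K, A, N, F, M, S, G, E, I, B

Visit O; enqueue U, R, P, L, H, D, C → queue [U, R, P, L, H, D, C]
Visit U; enqueue J → queue [R, P, L, H, D, C, J]
Visit R; enqueue T, Q, K, A → queue [P, L, H, D, C, J, T, Q, K, A]
Visit P; enqueue N, F → queue [L, H, D, C, J, T, Q, K, A, N, F]
Visit L → queue [H, D, C, J, T, Q, K, A, N, F]
Visit H → queue [D, C, J, T, Q, K, A, N, F]
Visit D; enqueue M → queue [C, J, T, Q, K, A, N, F, M]
Visit C; enqueue S, G → queue [J, T, Q, K, A, N, F, M, S, G]
Visit J → queue [T, Q, K, A, N, F, M, S, G]
Visit T → queue [Q, K, A, N, F, M, S, G]
Visit Q; enqueue E → queue [K, A, N, F, M, S, G, E]
Visit K → queue [A, N, F, M, S, G, E]
Visit A → queue [N, F, M, S, G, E]
Visit N → queue [F, M, S, G, E]
Visit F → queue [M, S, G, E]
Visit M → queue [S, G, E]
Visit S → queue [G, E]
Visit G; enqueue I → queue [E, I]
Visit E → queue [I]
Visit I; enqueue B → queue [B]
Visit B → queue []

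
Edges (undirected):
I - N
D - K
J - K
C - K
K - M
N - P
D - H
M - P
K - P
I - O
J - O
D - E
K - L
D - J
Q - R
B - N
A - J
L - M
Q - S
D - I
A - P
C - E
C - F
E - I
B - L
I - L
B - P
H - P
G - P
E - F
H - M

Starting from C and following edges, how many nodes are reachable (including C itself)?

16

BFS from C visits: C, E, F, K, D, I, J, L, M, P, H, N, O, A, B, G
Reachable nodes: 16 of 19 total.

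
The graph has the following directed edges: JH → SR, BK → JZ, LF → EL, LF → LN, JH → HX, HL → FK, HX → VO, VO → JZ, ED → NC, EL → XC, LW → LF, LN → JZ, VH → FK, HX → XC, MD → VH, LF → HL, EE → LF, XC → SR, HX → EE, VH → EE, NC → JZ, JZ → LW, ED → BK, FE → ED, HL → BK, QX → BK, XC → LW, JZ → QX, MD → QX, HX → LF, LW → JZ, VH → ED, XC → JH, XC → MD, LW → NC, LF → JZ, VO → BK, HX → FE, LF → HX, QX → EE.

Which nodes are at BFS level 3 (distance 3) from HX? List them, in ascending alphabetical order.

FK, NC, QX, VH

Level 0: HX
Level 1: EE, FE, LF, VO, XC
Level 2: BK, ED, EL, HL, JH, JZ, LN, LW, MD, SR
Level 3: FK, NC, QX, VH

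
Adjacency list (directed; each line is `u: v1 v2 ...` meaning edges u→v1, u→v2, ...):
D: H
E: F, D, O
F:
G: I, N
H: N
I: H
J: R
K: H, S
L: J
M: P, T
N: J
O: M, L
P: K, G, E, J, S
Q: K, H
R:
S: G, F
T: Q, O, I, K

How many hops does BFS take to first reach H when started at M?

3

Level 0: M
Level 1: P, T
Level 2: E, G, I, J, K, O, Q, S
Level 3: D, F, H, L, N, R
H first appears at level 3.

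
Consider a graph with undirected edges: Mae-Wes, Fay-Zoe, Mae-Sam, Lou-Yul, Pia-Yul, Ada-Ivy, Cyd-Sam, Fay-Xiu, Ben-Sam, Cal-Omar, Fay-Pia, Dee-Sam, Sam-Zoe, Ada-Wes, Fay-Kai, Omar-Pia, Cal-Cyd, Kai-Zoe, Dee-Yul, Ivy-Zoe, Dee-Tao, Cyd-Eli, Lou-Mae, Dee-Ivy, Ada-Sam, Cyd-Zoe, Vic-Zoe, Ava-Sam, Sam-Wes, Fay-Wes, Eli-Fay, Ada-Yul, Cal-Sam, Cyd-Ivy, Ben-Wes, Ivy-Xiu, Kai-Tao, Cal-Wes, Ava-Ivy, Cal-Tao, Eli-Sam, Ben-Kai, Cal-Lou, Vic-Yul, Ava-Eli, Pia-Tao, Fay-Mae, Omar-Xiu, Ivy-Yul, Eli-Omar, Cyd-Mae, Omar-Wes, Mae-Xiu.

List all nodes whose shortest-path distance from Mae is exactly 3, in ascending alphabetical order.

Tao, Vic

Level 0: Mae
Level 1: Cyd, Fay, Lou, Sam, Wes, Xiu
Level 2: Ada, Ava, Ben, Cal, Dee, Eli, Ivy, Kai, Omar, Pia, Yul, Zoe
Level 3: Tao, Vic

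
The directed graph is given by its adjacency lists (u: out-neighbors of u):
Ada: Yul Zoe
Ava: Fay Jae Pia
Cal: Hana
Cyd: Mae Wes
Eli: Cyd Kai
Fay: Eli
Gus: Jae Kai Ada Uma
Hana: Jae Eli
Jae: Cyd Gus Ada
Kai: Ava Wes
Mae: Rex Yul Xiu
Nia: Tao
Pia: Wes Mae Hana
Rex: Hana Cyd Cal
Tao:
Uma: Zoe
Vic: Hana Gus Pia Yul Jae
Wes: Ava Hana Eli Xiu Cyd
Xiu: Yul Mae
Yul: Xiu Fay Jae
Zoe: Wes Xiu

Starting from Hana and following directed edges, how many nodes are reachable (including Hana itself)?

18

BFS from Hana visits: Hana, Jae, Eli, Cyd, Gus, Ada, Kai, Mae, Wes, Uma, Yul, Zoe, Ava, Rex, Xiu, Fay, Pia, Cal
Reachable nodes: 18 of 21 total.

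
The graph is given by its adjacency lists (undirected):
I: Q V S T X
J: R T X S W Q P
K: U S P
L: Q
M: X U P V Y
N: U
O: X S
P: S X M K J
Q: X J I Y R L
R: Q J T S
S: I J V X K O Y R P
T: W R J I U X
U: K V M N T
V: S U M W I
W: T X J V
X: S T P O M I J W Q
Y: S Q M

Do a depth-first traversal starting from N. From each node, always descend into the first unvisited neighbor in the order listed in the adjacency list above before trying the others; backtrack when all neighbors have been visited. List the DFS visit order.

N, U, K, S, I, Q, X, T, W, J, R, P, M, V, Y, O, L

Visit N
N → U
U → K
K → S
S → I
I → Q
Q → X
X → T
T → W
W → J
J → R
J → P
P → M
M → V
M → Y
X → O
Q → L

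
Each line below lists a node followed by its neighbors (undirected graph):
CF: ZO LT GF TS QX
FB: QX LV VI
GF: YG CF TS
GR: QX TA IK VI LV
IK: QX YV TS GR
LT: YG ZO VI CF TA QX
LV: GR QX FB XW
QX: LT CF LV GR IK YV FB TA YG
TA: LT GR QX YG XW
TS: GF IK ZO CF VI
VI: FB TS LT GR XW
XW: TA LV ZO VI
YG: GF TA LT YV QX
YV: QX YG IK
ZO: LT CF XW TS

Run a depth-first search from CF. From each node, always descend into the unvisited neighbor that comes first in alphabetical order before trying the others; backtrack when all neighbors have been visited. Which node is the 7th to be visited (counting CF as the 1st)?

FB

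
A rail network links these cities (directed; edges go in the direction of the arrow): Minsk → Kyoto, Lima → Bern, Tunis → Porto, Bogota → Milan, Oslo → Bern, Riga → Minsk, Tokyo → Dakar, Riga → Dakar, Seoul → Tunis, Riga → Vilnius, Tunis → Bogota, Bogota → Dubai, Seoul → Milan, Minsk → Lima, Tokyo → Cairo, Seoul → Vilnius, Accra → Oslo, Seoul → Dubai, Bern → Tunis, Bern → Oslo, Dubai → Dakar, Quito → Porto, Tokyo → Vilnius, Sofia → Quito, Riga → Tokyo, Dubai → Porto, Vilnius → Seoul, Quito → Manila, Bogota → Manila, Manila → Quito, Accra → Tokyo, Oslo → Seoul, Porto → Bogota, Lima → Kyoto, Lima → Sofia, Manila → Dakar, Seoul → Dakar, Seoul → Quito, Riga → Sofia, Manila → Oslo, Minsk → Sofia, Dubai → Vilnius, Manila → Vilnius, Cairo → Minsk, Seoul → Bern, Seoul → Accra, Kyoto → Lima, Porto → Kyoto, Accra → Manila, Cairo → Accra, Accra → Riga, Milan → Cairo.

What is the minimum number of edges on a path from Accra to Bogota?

4

Level 0: Accra
Level 1: Manila, Oslo, Riga, Tokyo
Level 2: Bern, Cairo, Dakar, Minsk, Quito, Seoul, Sofia, Vilnius
Level 3: Dubai, Kyoto, Lima, Milan, Porto, Tunis
Level 4: Bogota
Bogota first appears at level 4.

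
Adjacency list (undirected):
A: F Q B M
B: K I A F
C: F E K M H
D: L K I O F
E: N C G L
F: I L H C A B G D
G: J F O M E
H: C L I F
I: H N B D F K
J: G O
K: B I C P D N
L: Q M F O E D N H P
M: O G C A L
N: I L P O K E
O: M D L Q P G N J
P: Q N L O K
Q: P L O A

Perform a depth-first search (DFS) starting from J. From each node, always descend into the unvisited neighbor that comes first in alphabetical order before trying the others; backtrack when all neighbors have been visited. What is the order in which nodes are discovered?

J, G, E, C, F, A, B, I, D, K, N, L, H, M, O, P, Q

Visit J
J → G
G → E
E → C
C → F
F → A
A → B
B → I
I → D
D → K
K → N
N → L
L → H
L → M
M → O
O → P
P → Q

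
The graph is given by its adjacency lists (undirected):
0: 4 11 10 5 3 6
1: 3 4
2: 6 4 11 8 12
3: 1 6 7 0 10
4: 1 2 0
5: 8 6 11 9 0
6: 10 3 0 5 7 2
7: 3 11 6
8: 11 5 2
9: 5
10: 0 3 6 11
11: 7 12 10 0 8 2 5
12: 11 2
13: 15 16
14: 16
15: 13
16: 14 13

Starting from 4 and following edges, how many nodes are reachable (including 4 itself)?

13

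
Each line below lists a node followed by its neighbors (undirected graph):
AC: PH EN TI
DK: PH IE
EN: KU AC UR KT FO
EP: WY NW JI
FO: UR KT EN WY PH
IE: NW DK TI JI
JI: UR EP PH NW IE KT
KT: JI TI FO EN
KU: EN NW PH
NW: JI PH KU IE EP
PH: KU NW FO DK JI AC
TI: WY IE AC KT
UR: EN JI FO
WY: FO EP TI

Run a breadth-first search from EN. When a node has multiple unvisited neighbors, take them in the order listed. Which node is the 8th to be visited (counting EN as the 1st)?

Visit EN; enqueue KU, AC, UR, KT, FO → queue [KU, AC, UR, KT, FO]
Visit KU; enqueue NW, PH → queue [AC, UR, KT, FO, NW, PH]
Visit AC; enqueue TI → queue [UR, KT, FO, NW, PH, TI]
Visit UR; enqueue JI → queue [KT, FO, NW, PH, TI, JI]
Visit KT → queue [FO, NW, PH, TI, JI]
Visit FO; enqueue WY → queue [NW, PH, TI, JI, WY]
Visit NW; enqueue IE, EP → queue [PH, TI, JI, WY, IE, EP]
Visit PH; enqueue DK → queue [TI, JI, WY, IE, EP, DK]
Visit TI → queue [JI, WY, IE, EP, DK]
Visit JI → queue [WY, IE, EP, DK]
Visit WY → queue [IE, EP, DK]
Visit IE → queue [EP, DK]
Visit EP → queue [DK]
Visit DK → queue []

Visit order: EN, KU, AC, UR, KT, FO, NW, PH, TI, JI, WY, IE, EP, DK

PH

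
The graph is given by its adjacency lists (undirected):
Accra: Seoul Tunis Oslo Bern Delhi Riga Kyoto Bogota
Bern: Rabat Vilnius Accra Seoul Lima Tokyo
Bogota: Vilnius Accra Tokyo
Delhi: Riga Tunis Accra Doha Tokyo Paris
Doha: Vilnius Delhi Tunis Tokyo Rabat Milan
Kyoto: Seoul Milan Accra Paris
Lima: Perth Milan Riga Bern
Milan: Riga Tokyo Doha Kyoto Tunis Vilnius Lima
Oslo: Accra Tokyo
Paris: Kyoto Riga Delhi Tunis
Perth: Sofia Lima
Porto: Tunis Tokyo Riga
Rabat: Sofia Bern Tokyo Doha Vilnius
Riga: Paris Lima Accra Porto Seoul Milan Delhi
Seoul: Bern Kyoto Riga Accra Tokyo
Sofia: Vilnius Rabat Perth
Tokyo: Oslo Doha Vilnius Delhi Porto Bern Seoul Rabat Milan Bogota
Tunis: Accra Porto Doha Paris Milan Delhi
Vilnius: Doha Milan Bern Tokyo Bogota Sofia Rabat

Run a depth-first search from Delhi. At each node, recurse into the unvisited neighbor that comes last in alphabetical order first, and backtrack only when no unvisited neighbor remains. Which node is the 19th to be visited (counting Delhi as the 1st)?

Perth

Visit Delhi
Delhi → Tunis
Tunis → Porto
Porto → Tokyo
Tokyo → Vilnius
Vilnius → Sofia
Sofia → Rabat
Rabat → Doha
Doha → Milan
Milan → Riga
Riga → Seoul
Seoul → Kyoto
Kyoto → Paris
Kyoto → Accra
Accra → Oslo
Accra → Bogota
Accra → Bern
Bern → Lima
Lima → Perth

Visit order: Delhi, Tunis, Porto, Tokyo, Vilnius, Sofia, Rabat, Doha, Milan, Riga, Seoul, Kyoto, Paris, Accra, Oslo, Bogota, Bern, Lima, Perth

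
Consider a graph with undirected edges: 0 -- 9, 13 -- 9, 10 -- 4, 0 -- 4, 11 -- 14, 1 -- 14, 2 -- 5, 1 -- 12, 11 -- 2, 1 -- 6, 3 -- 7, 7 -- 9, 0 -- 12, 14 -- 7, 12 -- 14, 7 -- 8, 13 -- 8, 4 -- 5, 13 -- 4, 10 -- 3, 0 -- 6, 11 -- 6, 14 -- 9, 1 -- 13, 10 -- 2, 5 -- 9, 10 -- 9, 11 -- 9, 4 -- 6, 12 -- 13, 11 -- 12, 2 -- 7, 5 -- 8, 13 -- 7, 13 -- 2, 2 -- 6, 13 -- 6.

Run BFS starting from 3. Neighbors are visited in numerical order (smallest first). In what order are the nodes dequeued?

3 -> 7 -> 10 -> 2 -> 8 -> 9 -> 13 -> 14 -> 4 -> 5 -> 6 -> 11 -> 0 -> 1 -> 12

Visit 3; enqueue 7, 10 → queue [7, 10]
Visit 7; enqueue 2, 8, 9, 13, 14 → queue [10, 2, 8, 9, 13, 14]
Visit 10; enqueue 4 → queue [2, 8, 9, 13, 14, 4]
Visit 2; enqueue 5, 6, 11 → queue [8, 9, 13, 14, 4, 5, 6, 11]
Visit 8 → queue [9, 13, 14, 4, 5, 6, 11]
Visit 9; enqueue 0 → queue [13, 14, 4, 5, 6, 11, 0]
Visit 13; enqueue 1, 12 → queue [14, 4, 5, 6, 11, 0, 1, 12]
Visit 14 → queue [4, 5, 6, 11, 0, 1, 12]
Visit 4 → queue [5, 6, 11, 0, 1, 12]
Visit 5 → queue [6, 11, 0, 1, 12]
Visit 6 → queue [11, 0, 1, 12]
Visit 11 → queue [0, 1, 12]
Visit 0 → queue [1, 12]
Visit 1 → queue [12]
Visit 12 → queue []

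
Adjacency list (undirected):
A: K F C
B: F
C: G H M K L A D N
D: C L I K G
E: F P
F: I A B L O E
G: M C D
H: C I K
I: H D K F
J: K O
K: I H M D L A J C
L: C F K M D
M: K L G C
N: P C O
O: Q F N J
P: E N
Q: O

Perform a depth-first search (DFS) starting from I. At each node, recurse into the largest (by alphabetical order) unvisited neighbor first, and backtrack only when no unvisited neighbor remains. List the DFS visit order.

Visit I
I → K
K → M
M → L
L → F
F → O
O → Q
O → N
N → P
P → E
N → C
C → H
C → G
G → D
C → A
O → J
F → B

I -> K -> M -> L -> F -> O -> Q -> N -> P -> E -> C -> H -> G -> D -> A -> J -> B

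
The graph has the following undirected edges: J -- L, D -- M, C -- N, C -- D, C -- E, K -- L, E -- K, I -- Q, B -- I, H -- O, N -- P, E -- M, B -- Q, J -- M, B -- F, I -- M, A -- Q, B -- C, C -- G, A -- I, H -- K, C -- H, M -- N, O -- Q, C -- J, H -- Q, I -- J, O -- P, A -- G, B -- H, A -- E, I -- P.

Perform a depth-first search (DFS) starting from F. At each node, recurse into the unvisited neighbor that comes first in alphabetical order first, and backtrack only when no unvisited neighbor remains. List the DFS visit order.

Visit F
F → B
B → C
C → D
D → M
M → E
E → A
A → G
A → I
I → J
J → L
L → K
K → H
H → O
O → P
P → N
O → Q

F, B, C, D, M, E, A, G, I, J, L, K, H, O, P, N, Q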